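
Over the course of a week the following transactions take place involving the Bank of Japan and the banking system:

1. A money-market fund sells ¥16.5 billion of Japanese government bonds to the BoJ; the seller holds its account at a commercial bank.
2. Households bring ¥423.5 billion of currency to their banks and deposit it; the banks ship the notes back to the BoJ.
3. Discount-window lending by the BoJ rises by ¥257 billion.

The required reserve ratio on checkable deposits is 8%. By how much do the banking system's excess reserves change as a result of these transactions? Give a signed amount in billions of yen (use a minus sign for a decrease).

+¥661.8 billion

Asset purchase (from non-banks) ¥16.5 billion: reserves +¥16.5B, deposits +¥16.5B.
Currency deposit ¥423.5 billion: reserves +¥423.5B, deposits +¥423.5B.
Discount-window loan ¥257 billion: reserves +¥257B, deposits 0.
Totals: Δreserves = +¥697B, Δdeposits = +¥440B.
Δrequired reserves = 8% × +¥440B = +¥35.2B.
Δexcess reserves = Δreserves − Δrequired = +¥697B − (+¥35.2B) = +¥661.8 billion.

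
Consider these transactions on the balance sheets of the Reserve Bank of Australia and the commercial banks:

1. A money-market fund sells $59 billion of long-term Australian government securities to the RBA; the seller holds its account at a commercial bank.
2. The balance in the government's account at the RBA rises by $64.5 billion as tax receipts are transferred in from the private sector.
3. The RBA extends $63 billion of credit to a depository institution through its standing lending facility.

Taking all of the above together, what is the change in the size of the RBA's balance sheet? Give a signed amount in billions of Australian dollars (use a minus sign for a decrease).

+$122 billion

Asset purchase (from non-banks) $59 billion: an RBA asset is acquired → +$59B.
Government account inflow $64.5 billion: only the composition of liabilities changes → 0.
Discount-window loan $63 billion: an RBA asset is acquired → +$63B.
Net: 59 + 0 + 63 = +$122 billion.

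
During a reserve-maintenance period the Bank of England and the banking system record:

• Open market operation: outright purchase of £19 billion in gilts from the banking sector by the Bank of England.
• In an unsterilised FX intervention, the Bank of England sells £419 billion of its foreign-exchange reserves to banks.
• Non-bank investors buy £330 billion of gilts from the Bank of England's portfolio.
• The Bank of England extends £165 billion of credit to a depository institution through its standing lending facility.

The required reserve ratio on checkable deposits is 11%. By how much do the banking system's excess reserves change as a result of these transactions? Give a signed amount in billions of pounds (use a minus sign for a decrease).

-£528.7 billion

OMO purchase (from banks) £19 billion: reserves +£19B, deposits 0.
FX sale £419 billion: reserves −£419B, deposits 0.
Asset sale (to non-banks) £330 billion: reserves −£330B, deposits −£330B.
Discount-window loan £165 billion: reserves +£165B, deposits 0.
Totals: Δreserves = −£565B, Δdeposits = −£330B.
Δrequired reserves = 11% × −£330B = −£36.3B.
Δexcess reserves = Δreserves − Δrequired = −£565B − (−£36.3B) = -£528.7 billion.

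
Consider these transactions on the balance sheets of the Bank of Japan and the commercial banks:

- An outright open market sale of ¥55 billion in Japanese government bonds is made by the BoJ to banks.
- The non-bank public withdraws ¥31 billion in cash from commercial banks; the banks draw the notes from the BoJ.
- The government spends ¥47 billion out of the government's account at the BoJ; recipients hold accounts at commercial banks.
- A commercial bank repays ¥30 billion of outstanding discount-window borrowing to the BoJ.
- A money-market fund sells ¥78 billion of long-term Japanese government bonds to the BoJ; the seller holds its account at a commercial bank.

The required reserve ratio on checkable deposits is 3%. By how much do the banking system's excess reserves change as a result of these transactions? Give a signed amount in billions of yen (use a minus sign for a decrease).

OMO sale (to banks) ¥55 billion: reserves −¥55B, deposits 0.
Currency withdrawal ¥31 billion: reserves −¥31B, deposits −¥31B.
Government spending ¥47 billion: reserves +¥47B, deposits +¥47B.
Discount-window repayment ¥30 billion: reserves −¥30B, deposits 0.
Asset purchase (from non-banks) ¥78 billion: reserves +¥78B, deposits +¥78B.
Totals: Δreserves = +¥9B, Δdeposits = +¥94B.
Δrequired reserves = 3% × +¥94B = +¥2.82B.
Δexcess reserves = Δreserves − Δrequired = +¥9B − (+¥2.82B) = +¥6.18 billion.

+¥6.18 billion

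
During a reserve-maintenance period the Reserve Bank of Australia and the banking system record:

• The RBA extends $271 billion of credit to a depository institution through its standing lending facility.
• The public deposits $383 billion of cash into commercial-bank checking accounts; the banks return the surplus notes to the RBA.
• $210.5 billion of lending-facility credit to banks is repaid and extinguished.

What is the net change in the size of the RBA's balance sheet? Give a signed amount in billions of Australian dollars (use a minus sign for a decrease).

+$60.5 billion

RBA balance sheet:
  Assets:      Loans to banks +$60.5B
  Liabilities: Bank reserves +$443.5B, Currency in circulation −$383B
Commercial banking system:
  Assets:      Reserves at CB +$443.5B
  Liabilities: Checkable deposits +$383B, Borrowings from CB +$60.5B
Change in total RBA assets = +$60.5 billion.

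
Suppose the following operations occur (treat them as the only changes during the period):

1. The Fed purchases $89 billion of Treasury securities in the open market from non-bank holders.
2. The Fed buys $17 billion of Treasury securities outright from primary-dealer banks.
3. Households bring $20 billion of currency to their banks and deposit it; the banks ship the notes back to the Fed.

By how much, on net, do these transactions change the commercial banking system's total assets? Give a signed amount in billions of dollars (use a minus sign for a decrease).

+$109 billion

Fed balance sheet:
  Assets:      Securities +$106B
  Liabilities: Bank reserves +$126B, Currency in circulation −$20B
Commercial banking system:
  Assets:      Reserves at CB +$126B, Securities −$17B
  Liabilities: Checkable deposits +$109B
Change in total bank assets = +$109 billion.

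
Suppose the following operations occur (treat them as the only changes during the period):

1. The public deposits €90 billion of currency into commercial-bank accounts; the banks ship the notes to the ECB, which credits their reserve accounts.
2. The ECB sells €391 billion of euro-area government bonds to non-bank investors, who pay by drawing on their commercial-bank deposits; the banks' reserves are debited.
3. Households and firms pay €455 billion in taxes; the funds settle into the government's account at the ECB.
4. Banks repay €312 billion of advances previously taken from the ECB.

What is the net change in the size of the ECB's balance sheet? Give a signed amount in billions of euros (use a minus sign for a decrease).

-€703 billion

Currency deposit €90 billion: only the composition of liabilities changes → 0.
Asset sale (to non-banks) €391 billion: an ECB asset is shed → −€391B.
Government account inflow €455 billion: only the composition of liabilities changes → 0.
Discount-window repayment €312 billion: an ECB asset is shed → −€312B.
Net: 0 − 391 + 0 − 312 = -€703 billion.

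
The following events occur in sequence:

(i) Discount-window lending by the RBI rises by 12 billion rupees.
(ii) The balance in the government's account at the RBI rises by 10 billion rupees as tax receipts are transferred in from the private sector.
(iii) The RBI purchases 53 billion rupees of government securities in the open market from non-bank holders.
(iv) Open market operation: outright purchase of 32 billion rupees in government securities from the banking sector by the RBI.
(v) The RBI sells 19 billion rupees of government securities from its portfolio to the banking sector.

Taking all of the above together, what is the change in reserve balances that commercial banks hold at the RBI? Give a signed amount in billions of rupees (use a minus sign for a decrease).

RBI balance sheet:
  Assets:      Securities +66B, Loans to banks +12B
  Liabilities: Bank reserves +68B, Government deposits +10B
Commercial banking system:
  Assets:      Reserves at CB +68B, Securities −13B
  Liabilities: Checkable deposits +43B, Borrowings from CB +12B
So the change in reserve balances that commercial banks hold at the RBI is +68 billion.

+68 billion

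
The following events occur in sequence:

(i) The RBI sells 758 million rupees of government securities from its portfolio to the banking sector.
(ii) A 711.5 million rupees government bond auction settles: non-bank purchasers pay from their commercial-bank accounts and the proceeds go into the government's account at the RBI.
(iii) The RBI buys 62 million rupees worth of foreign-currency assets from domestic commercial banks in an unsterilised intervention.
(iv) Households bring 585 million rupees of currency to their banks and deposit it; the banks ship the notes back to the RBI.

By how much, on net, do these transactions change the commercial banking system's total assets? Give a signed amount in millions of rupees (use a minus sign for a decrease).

-126.5 million

OMO sale (to banks) 758 million rupees: just an asset swap on bank balance sheets → 0.
Government account inflow 711.5 million rupees: bank balance sheets shrink → −711.5M.
FX purchase 62 million rupees: just an asset swap on bank balance sheets → 0.
Currency deposit 585 million rupees: bank balance sheets expand → +585M.
Net: 0 − 711.5 + 0 + 585 = -126.5 million.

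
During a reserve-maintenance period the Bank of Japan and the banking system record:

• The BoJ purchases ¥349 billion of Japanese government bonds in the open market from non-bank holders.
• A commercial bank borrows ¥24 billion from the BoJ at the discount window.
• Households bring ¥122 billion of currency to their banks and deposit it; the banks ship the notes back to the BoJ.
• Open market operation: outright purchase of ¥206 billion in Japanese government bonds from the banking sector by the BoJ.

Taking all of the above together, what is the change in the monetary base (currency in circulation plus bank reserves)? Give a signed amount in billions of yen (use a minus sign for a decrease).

BoJ balance sheet:
  Assets:      Securities +¥555B, Loans to banks +¥24B
  Liabilities: Bank reserves +¥701B, Currency in circulation −¥122B
Commercial banking system:
  Assets:      Reserves at CB +¥701B, Securities −¥206B
  Liabilities: Checkable deposits +¥471B, Borrowings from CB +¥24B
Monetary base = currency + reserves: −¥122B + (+¥701B) = +¥579 billion.

+¥579 billion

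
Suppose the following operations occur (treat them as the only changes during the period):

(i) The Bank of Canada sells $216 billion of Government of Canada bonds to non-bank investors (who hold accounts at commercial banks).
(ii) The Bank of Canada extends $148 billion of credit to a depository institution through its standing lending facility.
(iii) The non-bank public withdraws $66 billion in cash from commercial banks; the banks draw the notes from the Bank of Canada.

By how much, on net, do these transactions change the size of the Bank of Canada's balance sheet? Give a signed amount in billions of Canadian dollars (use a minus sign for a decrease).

Bank of Canada balance sheet:
  Assets:      Securities −$216B, Loans to banks +$148B
  Liabilities: Bank reserves −$134B, Currency in circulation +$66B
Commercial banking system:
  Assets:      Reserves at CB −$134B
  Liabilities: Checkable deposits −$282B, Borrowings from CB +$148B
Change in total Bank of Canada assets = -$68 billion.

-$68 billion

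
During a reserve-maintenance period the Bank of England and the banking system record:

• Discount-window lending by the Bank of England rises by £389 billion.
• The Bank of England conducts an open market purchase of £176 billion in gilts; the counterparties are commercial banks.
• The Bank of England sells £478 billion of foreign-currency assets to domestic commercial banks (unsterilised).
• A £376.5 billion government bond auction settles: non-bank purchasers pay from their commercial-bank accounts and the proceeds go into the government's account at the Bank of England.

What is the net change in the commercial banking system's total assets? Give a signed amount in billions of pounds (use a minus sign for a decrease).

+£12.5 billion

Discount-window loan £389 billion: bank balance sheets expand → +£389B.
OMO purchase (from banks) £176 billion: just an asset swap on bank balance sheets → 0.
FX sale £478 billion: just an asset swap on bank balance sheets → 0.
Government account inflow £376.5 billion: bank balance sheets shrink → −£376.5B.
Net: 389 + 0 + 0 − 376.5 = +£12.5 billion.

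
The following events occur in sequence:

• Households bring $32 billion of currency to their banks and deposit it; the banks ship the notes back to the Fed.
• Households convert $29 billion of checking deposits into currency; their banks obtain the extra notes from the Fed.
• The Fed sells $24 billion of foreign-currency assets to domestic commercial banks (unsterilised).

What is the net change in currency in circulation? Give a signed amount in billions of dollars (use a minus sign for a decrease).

-$3 billion

Fed balance sheet:
  Assets:      Foreign assets −$24B
  Liabilities: Bank reserves −$21B, Currency in circulation −$3B
So the change in currency in circulation is -$3 billion.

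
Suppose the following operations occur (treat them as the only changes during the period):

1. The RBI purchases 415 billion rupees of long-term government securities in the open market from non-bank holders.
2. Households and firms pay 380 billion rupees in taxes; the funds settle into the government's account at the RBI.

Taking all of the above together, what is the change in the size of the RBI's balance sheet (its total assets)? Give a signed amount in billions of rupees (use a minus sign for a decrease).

+415 billion

Asset purchase (from non-banks) 415 billion rupees: an RBI asset is acquired → +415B.
Government account inflow 380 billion rupees: only the composition of liabilities changes → 0.
Net: 415 + 0 = +415 billion.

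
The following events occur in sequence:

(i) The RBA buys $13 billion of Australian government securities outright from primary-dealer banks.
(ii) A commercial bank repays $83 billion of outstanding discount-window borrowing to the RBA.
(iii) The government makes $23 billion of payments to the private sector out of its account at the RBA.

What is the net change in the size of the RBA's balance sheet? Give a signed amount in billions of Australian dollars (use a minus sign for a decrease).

-$70 billion

OMO purchase (from banks) $13 billion: an RBA asset is acquired → +$13B.
Discount-window repayment $83 billion: an RBA asset is shed → −$83B.
Government spending $23 billion: only the composition of liabilities changes → 0.
Net: 13 − 83 + 0 = -$70 billion.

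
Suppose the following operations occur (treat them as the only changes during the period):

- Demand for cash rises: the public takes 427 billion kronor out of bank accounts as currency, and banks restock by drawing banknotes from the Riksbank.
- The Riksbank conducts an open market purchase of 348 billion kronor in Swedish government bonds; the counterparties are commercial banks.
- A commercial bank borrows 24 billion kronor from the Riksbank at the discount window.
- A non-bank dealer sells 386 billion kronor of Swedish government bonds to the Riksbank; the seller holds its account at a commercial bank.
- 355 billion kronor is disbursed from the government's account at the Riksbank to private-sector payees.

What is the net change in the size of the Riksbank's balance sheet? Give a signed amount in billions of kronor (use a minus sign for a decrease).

+758 billion

Currency withdrawal 427 billion kronor: only the composition of liabilities changes → 0.
OMO purchase (from banks) 348 billion kronor: a Riksbank asset is acquired → +348B.
Discount-window loan 24 billion kronor: a Riksbank asset is acquired → +24B.
Asset purchase (from non-banks) 386 billion kronor: a Riksbank asset is acquired → +386B.
Government spending 355 billion kronor: only the composition of liabilities changes → 0.
Net: 0 + 348 + 24 + 386 + 0 = +758 billion.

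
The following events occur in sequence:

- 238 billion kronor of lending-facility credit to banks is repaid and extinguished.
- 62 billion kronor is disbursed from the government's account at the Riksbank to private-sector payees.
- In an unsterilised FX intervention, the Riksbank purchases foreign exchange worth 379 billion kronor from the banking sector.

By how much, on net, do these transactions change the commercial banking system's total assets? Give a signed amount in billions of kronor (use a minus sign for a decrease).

Riksbank balance sheet:
  Assets:      Loans to banks −238B, Foreign assets +379B
  Liabilities: Bank reserves +203B, Government deposits −62B
Commercial banking system:
  Assets:      Reserves at CB +203B, Foreign assets −379B
  Liabilities: Checkable deposits +62B, Borrowings from CB −238B
Change in total bank assets = -176 billion.

-176 billion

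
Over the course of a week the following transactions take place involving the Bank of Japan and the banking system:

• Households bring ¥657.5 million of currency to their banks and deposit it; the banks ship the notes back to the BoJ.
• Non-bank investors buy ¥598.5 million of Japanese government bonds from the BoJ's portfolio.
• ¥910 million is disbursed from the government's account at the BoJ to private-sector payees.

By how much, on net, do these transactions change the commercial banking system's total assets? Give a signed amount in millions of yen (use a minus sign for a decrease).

+¥969 million

BoJ balance sheet:
  Assets:      Securities −¥598.5M
  Liabilities: Bank reserves +¥969M, Currency in circulation −¥657.5M, Government deposits −¥910M
Commercial banking system:
  Assets:      Reserves at CB +¥969M
  Liabilities: Checkable deposits +¥969M
Change in total bank assets = +¥969 million.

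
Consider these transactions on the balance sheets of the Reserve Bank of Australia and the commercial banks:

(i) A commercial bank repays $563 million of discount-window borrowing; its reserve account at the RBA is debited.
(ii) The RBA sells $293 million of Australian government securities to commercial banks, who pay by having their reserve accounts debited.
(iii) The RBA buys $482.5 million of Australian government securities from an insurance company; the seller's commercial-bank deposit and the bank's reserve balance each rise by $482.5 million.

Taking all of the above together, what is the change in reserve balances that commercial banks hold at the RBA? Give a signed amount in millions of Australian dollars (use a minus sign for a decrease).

RBA balance sheet:
  Assets:      Securities +$189.5M, Loans to banks −$563M
  Liabilities: Bank reserves −$373.5M
So the change in reserve balances that commercial banks hold at the RBA is -$373.5 million.

-$373.5 million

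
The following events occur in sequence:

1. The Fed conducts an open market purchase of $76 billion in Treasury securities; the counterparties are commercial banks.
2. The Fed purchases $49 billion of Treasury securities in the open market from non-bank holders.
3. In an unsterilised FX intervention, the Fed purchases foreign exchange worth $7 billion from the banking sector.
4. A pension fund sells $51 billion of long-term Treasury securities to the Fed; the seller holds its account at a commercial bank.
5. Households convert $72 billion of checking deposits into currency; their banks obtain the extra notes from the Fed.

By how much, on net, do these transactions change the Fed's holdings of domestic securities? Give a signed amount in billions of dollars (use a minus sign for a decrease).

+$176 billion

Fed balance sheet:
  Assets:      Securities +$176B, Foreign assets +$7B
  Liabilities: Bank reserves +$111B, Currency in circulation +$72B
So the change in the Fed's holdings of domestic securities is +$176 billion.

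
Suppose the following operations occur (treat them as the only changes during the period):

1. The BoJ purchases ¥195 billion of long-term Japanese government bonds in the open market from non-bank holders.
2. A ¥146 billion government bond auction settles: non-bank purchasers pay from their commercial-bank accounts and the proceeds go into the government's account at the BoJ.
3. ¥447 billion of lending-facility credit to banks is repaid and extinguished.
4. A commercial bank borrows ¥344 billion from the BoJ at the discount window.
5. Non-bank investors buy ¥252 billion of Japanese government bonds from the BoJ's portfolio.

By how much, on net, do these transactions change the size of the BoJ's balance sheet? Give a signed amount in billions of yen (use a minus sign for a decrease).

Asset purchase (from non-banks) ¥195 billion: a BoJ asset is acquired → +¥195B.
Government account inflow ¥146 billion: only the composition of liabilities changes → 0.
Discount-window repayment ¥447 billion: a BoJ asset is shed → −¥447B.
Discount-window loan ¥344 billion: a BoJ asset is acquired → +¥344B.
Asset sale (to non-banks) ¥252 billion: a BoJ asset is shed → −¥252B.
Net: 195 + 0 − 447 + 344 − 252 = -¥160 billion.

-¥160 billion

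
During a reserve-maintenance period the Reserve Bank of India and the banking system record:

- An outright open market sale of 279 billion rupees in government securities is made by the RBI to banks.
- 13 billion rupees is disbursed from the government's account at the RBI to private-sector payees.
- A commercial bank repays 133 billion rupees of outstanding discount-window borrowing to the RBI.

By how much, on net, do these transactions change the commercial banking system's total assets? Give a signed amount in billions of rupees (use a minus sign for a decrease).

RBI balance sheet:
  Assets:      Securities −279B, Loans to banks −133B
  Liabilities: Bank reserves −399B, Government deposits −13B
Commercial banking system:
  Assets:      Reserves at CB −399B, Securities +279B
  Liabilities: Checkable deposits +13B, Borrowings from CB −133B
Change in total bank assets = -120 billion.

-120 billion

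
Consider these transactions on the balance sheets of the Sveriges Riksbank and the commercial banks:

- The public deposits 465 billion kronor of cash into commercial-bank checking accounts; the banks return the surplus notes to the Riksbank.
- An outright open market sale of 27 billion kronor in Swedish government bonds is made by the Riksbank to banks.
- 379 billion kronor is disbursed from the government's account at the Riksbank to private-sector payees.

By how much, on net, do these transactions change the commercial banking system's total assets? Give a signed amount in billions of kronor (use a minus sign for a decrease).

+844 billion

Currency deposit 465 billion kronor: bank balance sheets expand → +465B.
OMO sale (to banks) 27 billion kronor: just an asset swap on bank balance sheets → 0.
Government spending 379 billion kronor: bank balance sheets expand → +379B.
Net: 465 + 0 + 379 = +844 billion.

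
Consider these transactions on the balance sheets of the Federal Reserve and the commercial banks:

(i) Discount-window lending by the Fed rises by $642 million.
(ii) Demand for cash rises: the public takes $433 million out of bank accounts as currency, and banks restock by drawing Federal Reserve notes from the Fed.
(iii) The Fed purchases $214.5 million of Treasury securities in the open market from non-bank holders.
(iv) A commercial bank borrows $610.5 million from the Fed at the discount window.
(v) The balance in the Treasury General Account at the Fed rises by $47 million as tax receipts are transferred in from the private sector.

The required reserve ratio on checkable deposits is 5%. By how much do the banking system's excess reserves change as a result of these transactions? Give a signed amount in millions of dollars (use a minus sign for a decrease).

Discount-window loan $642 million: reserves +$642M, deposits 0.
Currency withdrawal $433 million: reserves −$433M, deposits −$433M.
Asset purchase (from non-banks) $214.5 million: reserves +$214.5M, deposits +$214.5M.
Discount-window loan $610.5 million: reserves +$610.5M, deposits 0.
Government account inflow $47 million: reserves −$47M, deposits −$47M.
Totals: Δreserves = +$987M, Δdeposits = −$265.5M.
Δrequired reserves = 5% × −$265.5M = −$13.275M.
Δexcess reserves = Δreserves − Δrequired = +$987M − (−$13.275M) = +$1000.275 million.

+$1000.275 million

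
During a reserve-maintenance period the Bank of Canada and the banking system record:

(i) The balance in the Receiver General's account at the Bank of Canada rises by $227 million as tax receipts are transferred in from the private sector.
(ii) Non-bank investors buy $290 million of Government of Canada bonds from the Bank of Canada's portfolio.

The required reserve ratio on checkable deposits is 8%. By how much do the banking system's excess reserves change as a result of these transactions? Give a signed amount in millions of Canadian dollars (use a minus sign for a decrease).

Government account inflow $227 million: reserves −$227M, deposits −$227M.
Asset sale (to non-banks) $290 million: reserves −$290M, deposits −$290M.
Totals: Δreserves = −$517M, Δdeposits = −$517M.
Δrequired reserves = 8% × −$517M = −$41.36M.
Δexcess reserves = Δreserves − Δrequired = −$517M − (−$41.36M) = -$475.64 million.

-$475.64 million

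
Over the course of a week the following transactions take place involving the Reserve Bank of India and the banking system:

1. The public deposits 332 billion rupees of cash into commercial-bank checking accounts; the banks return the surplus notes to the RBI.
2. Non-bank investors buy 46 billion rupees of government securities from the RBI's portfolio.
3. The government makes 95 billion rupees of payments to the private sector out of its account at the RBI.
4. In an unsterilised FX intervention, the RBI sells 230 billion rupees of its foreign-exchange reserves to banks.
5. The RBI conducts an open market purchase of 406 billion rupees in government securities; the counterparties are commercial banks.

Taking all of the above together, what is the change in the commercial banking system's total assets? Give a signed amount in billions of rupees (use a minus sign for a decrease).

+381 billion

Currency deposit 332 billion rupees: bank balance sheets expand → +332B.
Asset sale (to non-banks) 46 billion rupees: bank balance sheets shrink → −46B.
Government spending 95 billion rupees: bank balance sheets expand → +95B.
FX sale 230 billion rupees: just an asset swap on bank balance sheets → 0.
OMO purchase (from banks) 406 billion rupees: just an asset swap on bank balance sheets → 0.
Net: 332 − 46 + 95 + 0 + 0 = +381 billion.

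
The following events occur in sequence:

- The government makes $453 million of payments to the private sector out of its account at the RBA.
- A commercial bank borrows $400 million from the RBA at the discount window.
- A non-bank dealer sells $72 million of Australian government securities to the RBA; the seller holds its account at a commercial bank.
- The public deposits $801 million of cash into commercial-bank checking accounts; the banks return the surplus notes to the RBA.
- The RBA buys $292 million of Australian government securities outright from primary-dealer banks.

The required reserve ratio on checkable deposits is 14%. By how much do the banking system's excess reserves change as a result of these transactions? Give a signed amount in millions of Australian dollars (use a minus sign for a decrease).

Government spending $453 million: reserves +$453M, deposits +$453M.
Discount-window loan $400 million: reserves +$400M, deposits 0.
Asset purchase (from non-banks) $72 million: reserves +$72M, deposits +$72M.
Currency deposit $801 million: reserves +$801M, deposits +$801M.
OMO purchase (from banks) $292 million: reserves +$292M, deposits 0.
Totals: Δreserves = +$2018M, Δdeposits = +$1326M.
Δrequired reserves = 14% × +$1326M = +$185.64M.
Δexcess reserves = Δreserves − Δrequired = +$2018M − (+$185.64M) = +$1832.36 million.

+$1832.36 million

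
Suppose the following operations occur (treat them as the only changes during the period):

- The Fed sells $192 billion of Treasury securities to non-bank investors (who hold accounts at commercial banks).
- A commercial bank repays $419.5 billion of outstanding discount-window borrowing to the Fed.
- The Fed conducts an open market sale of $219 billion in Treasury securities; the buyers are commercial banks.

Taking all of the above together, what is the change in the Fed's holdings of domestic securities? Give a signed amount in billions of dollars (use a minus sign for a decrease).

-$411 billion

Asset sale (to non-banks) $192 billion: securities removed from the Fed's portfolio → −$192B.
Discount-window repayment $419.5 billion: the Fed's securities portfolio is untouched → 0.
OMO sale (to banks) $219 billion: securities removed from the Fed's portfolio → −$219B.
Net: −192 + 0 − 219 = -$411 billion.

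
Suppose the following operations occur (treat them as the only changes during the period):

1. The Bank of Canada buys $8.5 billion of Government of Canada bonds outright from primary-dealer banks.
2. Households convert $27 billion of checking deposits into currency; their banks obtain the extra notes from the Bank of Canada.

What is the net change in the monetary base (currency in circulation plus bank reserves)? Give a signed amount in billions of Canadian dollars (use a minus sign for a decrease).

OMO purchase (from banks) $8.5 billion: Bank of Canada balance sheet expands → +$8.5B.
Currency withdrawal $27 billion: just a shift between currency and reserves — both are base money → 0.
Net: 8.5 + 0 = +$8.5 billion.

+$8.5 billion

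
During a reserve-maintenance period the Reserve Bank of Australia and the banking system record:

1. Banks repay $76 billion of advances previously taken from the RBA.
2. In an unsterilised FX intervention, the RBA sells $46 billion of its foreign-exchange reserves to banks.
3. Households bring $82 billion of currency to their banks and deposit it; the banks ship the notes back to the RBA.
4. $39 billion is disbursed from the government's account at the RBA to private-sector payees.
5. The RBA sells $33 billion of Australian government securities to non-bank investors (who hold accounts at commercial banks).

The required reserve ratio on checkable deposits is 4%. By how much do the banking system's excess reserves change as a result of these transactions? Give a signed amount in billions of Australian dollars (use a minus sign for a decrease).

-$37.52 billion

Discount-window repayment $76 billion: reserves −$76B, deposits 0.
FX sale $46 billion: reserves −$46B, deposits 0.
Currency deposit $82 billion: reserves +$82B, deposits +$82B.
Government spending $39 billion: reserves +$39B, deposits +$39B.
Asset sale (to non-banks) $33 billion: reserves −$33B, deposits −$33B.
Totals: Δreserves = −$34B, Δdeposits = +$88B.
Δrequired reserves = 4% × +$88B = +$3.52B.
Δexcess reserves = Δreserves − Δrequired = −$34B − (+$3.52B) = -$37.52 billion.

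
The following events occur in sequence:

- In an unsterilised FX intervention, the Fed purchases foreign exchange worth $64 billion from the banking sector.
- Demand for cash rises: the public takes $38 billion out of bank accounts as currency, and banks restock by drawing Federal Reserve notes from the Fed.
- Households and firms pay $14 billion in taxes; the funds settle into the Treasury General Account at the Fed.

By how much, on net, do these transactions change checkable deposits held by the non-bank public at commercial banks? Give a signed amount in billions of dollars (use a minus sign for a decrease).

-$52 billion

FX purchase $64 billion: the counterparty is a bank, so public deposits are unchanged → 0.
Currency withdrawal $38 billion: non-bank counterparties' bank balances fall → −$38B.
Government account inflow $14 billion: non-bank counterparties' bank balances fall → −$14B.
Net: 0 − 38 − 14 = -$52 billion.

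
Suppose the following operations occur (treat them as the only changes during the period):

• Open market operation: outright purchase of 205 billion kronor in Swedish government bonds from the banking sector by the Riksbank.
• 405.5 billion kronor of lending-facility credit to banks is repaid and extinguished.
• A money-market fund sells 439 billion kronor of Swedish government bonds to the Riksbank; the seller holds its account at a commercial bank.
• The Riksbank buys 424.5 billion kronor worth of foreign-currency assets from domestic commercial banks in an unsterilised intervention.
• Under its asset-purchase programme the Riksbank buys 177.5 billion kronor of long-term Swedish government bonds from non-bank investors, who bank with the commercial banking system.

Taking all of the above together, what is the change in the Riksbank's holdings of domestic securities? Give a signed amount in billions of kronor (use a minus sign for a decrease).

Riksbank balance sheet:
  Assets:      Securities +821.5B, Loans to banks −405.5B, Foreign assets +424.5B
  Liabilities: Bank reserves +840.5B
So the change in the Riksbank's holdings of domestic securities is +821.5 billion.

+821.5 billion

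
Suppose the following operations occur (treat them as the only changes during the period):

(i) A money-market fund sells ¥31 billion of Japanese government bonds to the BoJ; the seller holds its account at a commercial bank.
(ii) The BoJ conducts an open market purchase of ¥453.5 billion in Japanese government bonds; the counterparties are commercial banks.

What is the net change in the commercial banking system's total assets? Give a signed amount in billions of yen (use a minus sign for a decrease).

+¥31 billion

Asset purchase (from non-banks) ¥31 billion: bank balance sheets expand → +¥31B.
OMO purchase (from banks) ¥453.5 billion: just an asset swap on bank balance sheets → 0.
Net: 31 + 0 = +¥31 billion.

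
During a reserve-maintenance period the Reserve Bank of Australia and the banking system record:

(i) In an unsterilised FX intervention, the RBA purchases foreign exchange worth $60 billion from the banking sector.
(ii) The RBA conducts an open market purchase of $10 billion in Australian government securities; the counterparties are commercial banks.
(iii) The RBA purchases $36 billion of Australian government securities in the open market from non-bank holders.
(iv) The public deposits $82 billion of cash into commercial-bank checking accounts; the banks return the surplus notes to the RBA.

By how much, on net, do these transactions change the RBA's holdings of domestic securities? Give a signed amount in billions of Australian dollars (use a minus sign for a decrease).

+$46 billion

FX purchase $60 billion: the RBA's securities portfolio is untouched → 0.
OMO purchase (from banks) $10 billion: securities added to the RBA's portfolio → +$10B.
Asset purchase (from non-banks) $36 billion: securities added to the RBA's portfolio → +$36B.
Currency deposit $82 billion: the RBA's securities portfolio is untouched → 0.
Net: 0 + 10 + 36 + 0 = +$46 billion.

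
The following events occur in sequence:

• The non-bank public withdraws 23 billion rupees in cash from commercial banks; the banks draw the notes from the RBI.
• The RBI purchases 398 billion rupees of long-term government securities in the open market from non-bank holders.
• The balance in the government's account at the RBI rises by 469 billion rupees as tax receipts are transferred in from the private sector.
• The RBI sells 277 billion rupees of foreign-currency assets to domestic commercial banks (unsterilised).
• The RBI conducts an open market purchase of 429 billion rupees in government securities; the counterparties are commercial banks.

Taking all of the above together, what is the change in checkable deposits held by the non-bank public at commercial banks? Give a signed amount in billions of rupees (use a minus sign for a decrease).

RBI balance sheet:
  Assets:      Securities +827B, Foreign assets −277B
  Liabilities: Bank reserves +58B, Currency in circulation +23B, Government deposits +469B
Commercial banking system:
  Assets:      Reserves at CB +58B, Securities −429B, Foreign assets +277B
  Liabilities: Checkable deposits −94B
So the change in checkable deposits held by the non-bank public at commercial banks is -94 billion.

-94 billion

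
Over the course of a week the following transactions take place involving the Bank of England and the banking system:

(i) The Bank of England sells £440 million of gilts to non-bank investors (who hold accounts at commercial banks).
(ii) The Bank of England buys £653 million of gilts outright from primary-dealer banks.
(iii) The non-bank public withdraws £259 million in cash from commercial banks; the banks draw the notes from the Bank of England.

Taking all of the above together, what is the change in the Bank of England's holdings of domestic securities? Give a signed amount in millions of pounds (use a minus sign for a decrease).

+£213 million

Bank of England balance sheet:
  Assets:      Securities +£213M
  Liabilities: Bank reserves −£46M, Currency in circulation +£259M
Commercial banking system:
  Assets:      Reserves at CB −£46M, Securities −£653M
  Liabilities: Checkable deposits −£699M
So the change in the Bank of England's holdings of domestic securities is +£213 million.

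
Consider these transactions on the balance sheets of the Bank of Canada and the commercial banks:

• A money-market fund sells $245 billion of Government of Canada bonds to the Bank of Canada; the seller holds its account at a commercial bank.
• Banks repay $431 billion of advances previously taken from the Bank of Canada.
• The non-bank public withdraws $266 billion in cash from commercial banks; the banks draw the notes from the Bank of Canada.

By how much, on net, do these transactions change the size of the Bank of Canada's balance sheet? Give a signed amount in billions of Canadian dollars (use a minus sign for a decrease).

Asset purchase (from non-banks) $245 billion: a Bank of Canada asset is acquired → +$245B.
Discount-window repayment $431 billion: a Bank of Canada asset is shed → −$431B.
Currency withdrawal $266 billion: only the composition of liabilities changes → 0.
Net: 245 − 431 + 0 = -$186 billion.

-$186 billion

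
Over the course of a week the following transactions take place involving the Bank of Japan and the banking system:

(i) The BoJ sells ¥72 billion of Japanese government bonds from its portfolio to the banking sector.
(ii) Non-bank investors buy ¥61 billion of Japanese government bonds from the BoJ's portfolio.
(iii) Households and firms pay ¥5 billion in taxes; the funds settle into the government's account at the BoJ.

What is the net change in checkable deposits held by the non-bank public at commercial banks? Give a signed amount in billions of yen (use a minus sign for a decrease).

-¥66 billion

BoJ balance sheet:
  Assets:      Securities −¥133B
  Liabilities: Bank reserves −¥138B, Government deposits +¥5B
Commercial banking system:
  Assets:      Reserves at CB −¥138B, Securities +¥72B
  Liabilities: Checkable deposits −¥66B
So the change in checkable deposits held by the non-bank public at commercial banks is -¥66 billion.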